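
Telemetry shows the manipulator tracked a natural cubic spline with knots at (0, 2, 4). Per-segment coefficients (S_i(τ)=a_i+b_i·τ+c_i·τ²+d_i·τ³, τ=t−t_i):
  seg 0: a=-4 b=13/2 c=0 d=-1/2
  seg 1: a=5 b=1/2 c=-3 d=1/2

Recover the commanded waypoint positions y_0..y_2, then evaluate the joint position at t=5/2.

y_0=-4 y_1=5 y_2=-2
S(5/2) = 73/16

y_0 = S_0(0) = a_0 = -4
y_1 = S_1(0) = a_1 = 5
y_2 = S_1(2) = -2
t_q=5/2 is in segment 1 (τ=1/2); S_1(τ)=73/16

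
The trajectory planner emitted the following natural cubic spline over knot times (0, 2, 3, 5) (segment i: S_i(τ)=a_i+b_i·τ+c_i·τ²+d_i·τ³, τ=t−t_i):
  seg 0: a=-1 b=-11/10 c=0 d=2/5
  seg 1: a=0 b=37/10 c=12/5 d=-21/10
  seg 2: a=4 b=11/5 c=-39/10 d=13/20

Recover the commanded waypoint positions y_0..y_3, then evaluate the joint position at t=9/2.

y_0=-1 y_1=0 y_2=4 y_3=-2
S(9/2) = 23/32

y_0 = S_0(0) = a_0 = -1
y_1 = S_1(0) = a_1 = 0
y_2 = S_2(0) = a_2 = 4
y_3 = S_2(2) = -2
t_q=9/2 is in segment 2 (τ=3/2); S_2(τ)=23/32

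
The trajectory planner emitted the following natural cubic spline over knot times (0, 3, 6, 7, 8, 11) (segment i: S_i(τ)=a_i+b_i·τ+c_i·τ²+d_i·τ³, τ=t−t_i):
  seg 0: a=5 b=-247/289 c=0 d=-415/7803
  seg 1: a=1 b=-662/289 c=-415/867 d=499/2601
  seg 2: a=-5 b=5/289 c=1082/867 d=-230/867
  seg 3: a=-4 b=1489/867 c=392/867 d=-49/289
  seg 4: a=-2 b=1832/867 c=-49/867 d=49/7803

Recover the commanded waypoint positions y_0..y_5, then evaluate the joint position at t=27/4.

y_0=5 y_1=1 y_2=-5 y_3=-4 y_4=-2 y_5=4
S(27/4) = -40663/9248

y_0 = S_0(0) = a_0 = 5
y_1 = S_1(0) = a_1 = 1
y_2 = S_2(0) = a_2 = -5
y_3 = S_3(0) = a_3 = -4
y_4 = S_4(0) = a_4 = -2
y_5 = S_4(3) = 4
t_q=27/4 is in segment 2 (τ=3/4); S_2(τ)=-40663/9248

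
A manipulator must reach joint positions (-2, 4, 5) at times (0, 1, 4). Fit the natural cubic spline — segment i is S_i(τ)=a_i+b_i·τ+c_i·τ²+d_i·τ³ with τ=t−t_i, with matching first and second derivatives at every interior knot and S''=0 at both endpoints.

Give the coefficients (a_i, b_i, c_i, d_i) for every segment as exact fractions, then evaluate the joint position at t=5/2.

  seg 0: a=-2 b=161/24 c=0 d=-17/24
  seg 1: a=4 b=55/12 c=-17/8 d=17/72
S(5/2) = 441/64

Δ: Δ0=6, Δ1=1/3
row 1: diag=8, rhs=-34; c'=3/8, d'=-17/4
back: M1=-17/4
M: M0=0, M1=-17/4, M2=0
seg 0: a=-2, c=M0/2=0, d=(M1−M0)/(6·1)=-17/24, b=Δ0−h0·(2M0+M1)/6=161/24
seg 1: a=4, c=M1/2=-17/8, d=(M2−M1)/(6·3)=17/72, b=Δ1−h1·(2M1+M2)/6=55/12
t_q=5/2 → seg 1, τ=3/2; S=4+55/12·τ+-17/8·τ²+17/72·τ³=441/64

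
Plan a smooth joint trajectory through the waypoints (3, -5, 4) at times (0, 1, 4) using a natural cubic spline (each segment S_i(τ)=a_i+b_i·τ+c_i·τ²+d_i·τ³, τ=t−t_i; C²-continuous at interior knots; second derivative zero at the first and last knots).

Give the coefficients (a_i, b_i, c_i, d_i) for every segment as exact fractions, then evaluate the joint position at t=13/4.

  seg 0: a=3 b=-75/8 c=0 d=11/8
  seg 1: a=-5 b=-21/4 c=33/8 d=-11/24
S(13/4) = -589/512

Δ: Δ0=-8, Δ1=3
row 1: diag=8, rhs=66; c'=3/8, d'=33/4
back: M1=33/4
M: M0=0, M1=33/4, M2=0
seg 0: a=3, c=M0/2=0, d=(M1−M0)/(6·1)=11/8, b=Δ0−h0·(2M0+M1)/6=-75/8
seg 1: a=-5, c=M1/2=33/8, d=(M2−M1)/(6·3)=-11/24, b=Δ1−h1·(2M1+M2)/6=-21/4
t_q=13/4 → seg 1, τ=9/4; S=-5+-21/4·τ+33/8·τ²+-11/24·τ³=-589/512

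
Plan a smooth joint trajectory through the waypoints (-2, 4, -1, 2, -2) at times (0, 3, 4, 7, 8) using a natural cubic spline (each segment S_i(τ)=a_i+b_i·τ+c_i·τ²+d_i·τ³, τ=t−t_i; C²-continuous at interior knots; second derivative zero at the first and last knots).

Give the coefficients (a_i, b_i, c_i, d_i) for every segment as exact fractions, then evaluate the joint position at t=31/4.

Δ: Δ0=2, Δ1=-5, Δ2=1, Δ3=-4
row 1: diag=8, rhs=-42; c'=1/8, d'=-21/4
row 2: denom=8−1·1/8=63/8; d'=(36−1·-21/4)/(63/8)=110/21
row 3: denom=8−3·8/21=48/7; d'=(-30−3·110/21)/(48/7)=-20/3
back: M3=-20/3
back: M2=110/21−8/21·-20/3=70/9
back: M1=-21/4−1/8·70/9=-56/9
M: M0=0, M1=-56/9, M2=70/9, M3=-20/3, M4=0
seg 0: a=-2, c=M0/2=0, d=(M1−M0)/(6·3)=-28/81, b=Δ0−h0·(2M0+M1)/6=46/9
seg 1: a=4, c=M1/2=-28/9, d=(M2−M1)/(6·1)=7/3, b=Δ1−h1·(2M1+M2)/6=-38/9
seg 2: a=-1, c=M2/2=35/9, d=(M3−M2)/(6·3)=-65/81, b=Δ2−h2·(2M2+M3)/6=-31/9
seg 3: a=2, c=M3/2=-10/3, d=(M4−M3)/(6·1)=10/9, b=Δ3−h3·(2M3+M4)/6=-16/9
t_q=31/4 → seg 3, τ=3/4; S=2+-16/9·τ+-10/3·τ²+10/9·τ³=-71/96

  seg 0: a=-2 b=46/9 c=0 d=-28/81
  seg 1: a=4 b=-38/9 c=-28/9 d=7/3
  seg 2: a=-1 b=-31/9 c=35/9 d=-65/81
  seg 3: a=2 b=-16/9 c=-10/3 d=10/9
S(31/4) = -71/96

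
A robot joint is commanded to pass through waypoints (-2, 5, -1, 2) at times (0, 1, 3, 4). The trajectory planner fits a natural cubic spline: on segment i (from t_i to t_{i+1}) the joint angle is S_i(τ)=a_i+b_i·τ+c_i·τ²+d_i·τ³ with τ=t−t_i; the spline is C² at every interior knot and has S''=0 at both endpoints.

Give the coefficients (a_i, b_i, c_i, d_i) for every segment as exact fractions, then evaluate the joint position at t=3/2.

Δ: Δ0=7, Δ1=-3, Δ2=3
row 1: diag=6, rhs=-60; c'=1/3, d'=-10
row 2: denom=6−2·1/3=16/3; d'=(36−2·-10)/(16/3)=21/2
back: M2=21/2
back: M1=-10−1/3·21/2=-27/2
M: M0=0, M1=-27/2, M2=21/2, M3=0
seg 0: a=-2, c=M0/2=0, d=(M1−M0)/(6·1)=-9/4, b=Δ0−h0·(2M0+M1)/6=37/4
seg 1: a=5, c=M1/2=-27/4, d=(M2−M1)/(6·2)=2, b=Δ1−h1·(2M1+M2)/6=5/2
seg 2: a=-1, c=M2/2=21/4, d=(M3−M2)/(6·1)=-7/4, b=Δ2−h2·(2M2+M3)/6=-1/2
t_q=3/2 → seg 1, τ=1/2; S=5+5/2·τ+-27/4·τ²+2·τ³=77/16

  seg 0: a=-2 b=37/4 c=0 d=-9/4
  seg 1: a=5 b=5/2 c=-27/4 d=2
  seg 2: a=-1 b=-1/2 c=21/4 d=-7/4
S(3/2) = 77/16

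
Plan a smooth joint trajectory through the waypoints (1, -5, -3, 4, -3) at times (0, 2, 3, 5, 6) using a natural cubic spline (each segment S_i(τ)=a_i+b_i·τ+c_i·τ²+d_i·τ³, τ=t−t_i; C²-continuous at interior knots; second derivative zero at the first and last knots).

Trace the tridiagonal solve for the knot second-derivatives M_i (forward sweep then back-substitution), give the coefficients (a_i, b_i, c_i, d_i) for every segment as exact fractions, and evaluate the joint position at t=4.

  seg 0: a=1 b=-409/93 c=0 d=65/186
  seg 1: a=-5 b=-19/93 c=65/31 d=10/93
  seg 2: a=-3 b=401/93 c=75/31 d=-1051/744
  seg 3: a=4 b=-551/186 c=-751/124 d=751/372
S(4) = 575/248

Δ: Δ0=-3, Δ1=2, Δ2=7/2, Δ3=-7
row 1: diag=6, rhs=30; c'=1/6, d'=5
row 2: denom=6−1·1/6=35/6; d'=(9−1·5)/(35/6)=24/35
row 3: denom=6−2·12/35=186/35; d'=(-63−2·24/35)/(186/35)=-751/62
back: M3=-751/62
back: M2=24/35−12/35·-751/62=150/31
back: M1=5−1/6·150/31=130/31
M: M0=0, M1=130/31, M2=150/31, M3=-751/62, M4=0
seg 0: a=1, c=M0/2=0, d=(M1−M0)/(6·2)=65/186, b=Δ0−h0·(2M0+M1)/6=-409/93
seg 1: a=-5, c=M1/2=65/31, d=(M2−M1)/(6·1)=10/93, b=Δ1−h1·(2M1+M2)/6=-19/93
seg 2: a=-3, c=M2/2=75/31, d=(M3−M2)/(6·2)=-1051/744, b=Δ2−h2·(2M2+M3)/6=401/93
seg 3: a=4, c=M3/2=-751/124, d=(M4−M3)/(6·1)=751/372, b=Δ3−h3·(2M3+M4)/6=-551/186
t_q=4 → seg 2, τ=1; S=-3+401/93·τ+75/31·τ²+-1051/744·τ³=575/248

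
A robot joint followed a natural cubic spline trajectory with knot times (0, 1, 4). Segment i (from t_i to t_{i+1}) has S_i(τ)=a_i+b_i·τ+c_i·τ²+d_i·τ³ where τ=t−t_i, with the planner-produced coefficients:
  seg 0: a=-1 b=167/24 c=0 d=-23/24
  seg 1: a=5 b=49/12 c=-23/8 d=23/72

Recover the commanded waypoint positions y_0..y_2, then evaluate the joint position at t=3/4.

y_0 = S_0(0) = a_0 = -1
y_1 = S_1(0) = a_1 = 5
y_2 = S_1(3) = 0
t_q=3/4 is in segment 0 (τ=3/4); S_0(τ)=1953/512

y_0=-1 y_1=5 y_2=0
S(3/4) = 1953/512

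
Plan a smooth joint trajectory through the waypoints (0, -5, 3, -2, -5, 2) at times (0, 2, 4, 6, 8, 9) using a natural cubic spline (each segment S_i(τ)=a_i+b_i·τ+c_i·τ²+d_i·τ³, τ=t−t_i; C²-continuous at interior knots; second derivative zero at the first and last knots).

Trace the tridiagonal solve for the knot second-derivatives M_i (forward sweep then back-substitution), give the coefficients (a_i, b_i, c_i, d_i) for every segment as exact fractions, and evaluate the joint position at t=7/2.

  seg 0: a=0 b=-715/153 c=0 d=665/1224
  seg 1: a=-5 b=565/306 c=665/204 d=-167/153
  seg 2: a=3 b=547/306 c=-671/204 d=701/1224
  seg 3: a=-2 b=-688/153 c=5/34 d=827/1224
  seg 4: a=-5 b=1285/306 c=857/204 d=-857/612
S(7/2) = 1159/816

Δ: Δ0=-5/2, Δ1=4, Δ2=-5/2, Δ3=-3/2, Δ4=7
row 1: diag=8, rhs=39; c'=1/4, d'=39/8
row 2: denom=8−2·1/4=15/2; d'=(-39−2·39/8)/(15/2)=-13/2
row 3: denom=8−2·4/15=112/15; d'=(6−2·-13/2)/(112/15)=285/112
row 4: denom=6−2·15/56=153/28; d'=(51−2·285/112)/(153/28)=857/102
back: M4=857/102
back: M3=285/112−15/56·857/102=5/17
back: M2=-13/2−4/15·5/17=-671/102
back: M1=39/8−1/4·-671/102=665/102
M: M0=0, M1=665/102, M2=-671/102, M3=5/17, M4=857/102, M5=0
seg 0: a=0, c=M0/2=0, d=(M1−M0)/(6·2)=665/1224, b=Δ0−h0·(2M0+M1)/6=-715/153
seg 1: a=-5, c=M1/2=665/204, d=(M2−M1)/(6·2)=-167/153, b=Δ1−h1·(2M1+M2)/6=565/306
seg 2: a=3, c=M2/2=-671/204, d=(M3−M2)/(6·2)=701/1224, b=Δ2−h2·(2M2+M3)/6=547/306
seg 3: a=-2, c=M3/2=5/34, d=(M4−M3)/(6·2)=827/1224, b=Δ3−h3·(2M3+M4)/6=-688/153
seg 4: a=-5, c=M4/2=857/204, d=(M5−M4)/(6·1)=-857/612, b=Δ4−h4·(2M4+M5)/6=1285/306
t_q=7/2 → seg 1, τ=3/2; S=-5+565/306·τ+665/204·τ²+-167/153·τ³=1159/816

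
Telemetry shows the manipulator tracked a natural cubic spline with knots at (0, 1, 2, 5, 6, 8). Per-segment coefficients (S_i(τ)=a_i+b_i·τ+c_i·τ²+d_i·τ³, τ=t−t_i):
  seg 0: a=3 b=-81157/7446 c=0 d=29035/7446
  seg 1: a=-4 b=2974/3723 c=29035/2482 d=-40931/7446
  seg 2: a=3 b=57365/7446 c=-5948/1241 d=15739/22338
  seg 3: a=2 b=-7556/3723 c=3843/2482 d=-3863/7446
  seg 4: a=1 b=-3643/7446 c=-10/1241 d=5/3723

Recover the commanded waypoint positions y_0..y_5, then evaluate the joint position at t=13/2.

y_0=3 y_1=-4 y_2=3 y_3=2 y_4=1 y_5=0
S(13/2) = 7481/9928

y_0 = S_0(0) = a_0 = 3
y_1 = S_1(0) = a_1 = -4
y_2 = S_2(0) = a_2 = 3
y_3 = S_3(0) = a_3 = 2
y_4 = S_4(0) = a_4 = 1
y_5 = S_4(2) = 0
t_q=13/2 is in segment 4 (τ=1/2); S_4(τ)=7481/9928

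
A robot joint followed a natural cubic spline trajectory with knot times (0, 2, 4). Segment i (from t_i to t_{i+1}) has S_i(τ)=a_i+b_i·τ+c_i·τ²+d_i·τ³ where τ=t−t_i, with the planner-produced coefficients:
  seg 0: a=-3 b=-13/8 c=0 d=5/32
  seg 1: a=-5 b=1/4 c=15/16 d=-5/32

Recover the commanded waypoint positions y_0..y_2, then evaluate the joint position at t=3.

y_0 = S_0(0) = a_0 = -3
y_1 = S_1(0) = a_1 = -5
y_2 = S_1(2) = -2
t_q=3 is in segment 1 (τ=1); S_1(τ)=-127/32

y_0=-3 y_1=-5 y_2=-2
S(3) = -127/32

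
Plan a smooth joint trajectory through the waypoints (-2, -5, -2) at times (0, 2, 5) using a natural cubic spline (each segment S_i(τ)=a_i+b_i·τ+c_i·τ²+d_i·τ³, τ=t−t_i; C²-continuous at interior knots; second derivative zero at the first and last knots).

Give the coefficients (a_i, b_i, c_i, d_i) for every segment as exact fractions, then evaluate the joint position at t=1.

  seg 0: a=-2 b=-2 c=0 d=1/8
  seg 1: a=-5 b=-1/2 c=3/4 d=-1/12
S(1) = -31/8

Δ: Δ0=-3/2, Δ1=1
row 1: diag=10, rhs=15; c'=3/10, d'=3/2
back: M1=3/2
M: M0=0, M1=3/2, M2=0
seg 0: a=-2, c=M0/2=0, d=(M1−M0)/(6·2)=1/8, b=Δ0−h0·(2M0+M1)/6=-2
seg 1: a=-5, c=M1/2=3/4, d=(M2−M1)/(6·3)=-1/12, b=Δ1−h1·(2M1+M2)/6=-1/2
t_q=1 → seg 0, τ=1; S=-2+-2·τ+0·τ²+1/8·τ³=-31/8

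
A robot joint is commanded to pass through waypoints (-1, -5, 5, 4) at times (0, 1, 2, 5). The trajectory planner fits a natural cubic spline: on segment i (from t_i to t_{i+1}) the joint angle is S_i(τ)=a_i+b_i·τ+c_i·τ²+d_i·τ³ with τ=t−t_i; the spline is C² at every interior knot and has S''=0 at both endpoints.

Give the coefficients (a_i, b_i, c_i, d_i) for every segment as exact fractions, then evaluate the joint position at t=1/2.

  seg 0: a=-1 b=-739/93 c=0 d=367/93
  seg 1: a=-5 b=362/93 c=367/31 d=-533/93
  seg 2: a=5 b=965/93 c=-166/31 d=166/279
S(1/2) = -1111/248

Δ: Δ0=-4, Δ1=10, Δ2=-1/3
row 1: diag=4, rhs=84; c'=1/4, d'=21
row 2: denom=8−1·1/4=31/4; d'=(-62−1·21)/(31/4)=-332/31
back: M2=-332/31
back: M1=21−1/4·-332/31=734/31
M: M0=0, M1=734/31, M2=-332/31, M3=0
seg 0: a=-1, c=M0/2=0, d=(M1−M0)/(6·1)=367/93, b=Δ0−h0·(2M0+M1)/6=-739/93
seg 1: a=-5, c=M1/2=367/31, d=(M2−M1)/(6·1)=-533/93, b=Δ1−h1·(2M1+M2)/6=362/93
seg 2: a=5, c=M2/2=-166/31, d=(M3−M2)/(6·3)=166/279, b=Δ2−h2·(2M2+M3)/6=965/93
t_q=1/2 → seg 0, τ=1/2; S=-1+-739/93·τ+0·τ²+367/93·τ³=-1111/248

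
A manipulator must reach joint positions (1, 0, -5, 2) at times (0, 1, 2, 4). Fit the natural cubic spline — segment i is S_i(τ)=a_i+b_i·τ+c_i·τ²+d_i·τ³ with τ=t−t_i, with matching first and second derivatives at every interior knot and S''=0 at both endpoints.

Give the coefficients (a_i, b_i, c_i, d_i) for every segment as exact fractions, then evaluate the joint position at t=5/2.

Δ: Δ0=-1, Δ1=-5, Δ2=7/2
row 1: diag=4, rhs=-24; c'=1/4, d'=-6
row 2: denom=6−1·1/4=23/4; d'=(51−1·-6)/(23/4)=228/23
back: M2=228/23
back: M1=-6−1/4·228/23=-195/23
M: M0=0, M1=-195/23, M2=228/23, M3=0
seg 0: a=1, c=M0/2=0, d=(M1−M0)/(6·1)=-65/46, b=Δ0−h0·(2M0+M1)/6=19/46
seg 1: a=0, c=M1/2=-195/46, d=(M2−M1)/(6·1)=141/46, b=Δ1−h1·(2M1+M2)/6=-88/23
seg 2: a=-5, c=M2/2=114/23, d=(M3−M2)/(6·2)=-19/23, b=Δ2−h2·(2M2+M3)/6=-143/46
t_q=5/2 → seg 2, τ=1/2; S=-5+-143/46·τ+114/23·τ²+-19/23·τ³=-997/184

  seg 0: a=1 b=19/46 c=0 d=-65/46
  seg 1: a=0 b=-88/23 c=-195/46 d=141/46
  seg 2: a=-5 b=-143/46 c=114/23 d=-19/23
S(5/2) = -997/184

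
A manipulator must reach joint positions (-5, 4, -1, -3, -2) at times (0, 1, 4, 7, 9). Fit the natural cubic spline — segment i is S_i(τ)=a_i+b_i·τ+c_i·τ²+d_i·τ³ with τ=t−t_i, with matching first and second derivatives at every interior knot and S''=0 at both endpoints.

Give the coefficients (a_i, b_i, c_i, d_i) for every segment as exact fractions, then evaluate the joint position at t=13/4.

  seg 0: a=-5 b=16771/1596 c=0 d=-2407/1596
  seg 1: a=4 b=4775/798 c=-2407/532 d=3151/4788
  seg 2: a=-1 b=-5417/1596 c=186/133 d=-781/4788
  seg 3: a=-3 b=473/798 c=-37/532 d=37/3192
S(13/4) = 69955/34048

Δ: Δ0=9, Δ1=-5/3, Δ2=-2/3, Δ3=1/2
row 1: diag=8, rhs=-64; c'=3/8, d'=-8
row 2: denom=12−3·3/8=87/8; d'=(6−3·-8)/(87/8)=80/29
row 3: denom=10−3·8/29=266/29; d'=(7−3·80/29)/(266/29)=-37/266
back: M3=-37/266
back: M2=80/29−8/29·-37/266=372/133
back: M1=-8−3/8·372/133=-2407/266
M: M0=0, M1=-2407/266, M2=372/133, M3=-37/266, M4=0
seg 0: a=-5, c=M0/2=0, d=(M1−M0)/(6·1)=-2407/1596, b=Δ0−h0·(2M0+M1)/6=16771/1596
seg 1: a=4, c=M1/2=-2407/532, d=(M2−M1)/(6·3)=3151/4788, b=Δ1−h1·(2M1+M2)/6=4775/798
seg 2: a=-1, c=M2/2=186/133, d=(M3−M2)/(6·3)=-781/4788, b=Δ2−h2·(2M2+M3)/6=-5417/1596
seg 3: a=-3, c=M3/2=-37/532, d=(M4−M3)/(6·2)=37/3192, b=Δ3−h3·(2M3+M4)/6=473/798
t_q=13/4 → seg 1, τ=9/4; S=4+4775/798·τ+-2407/532·τ²+3151/4788·τ³=69955/34048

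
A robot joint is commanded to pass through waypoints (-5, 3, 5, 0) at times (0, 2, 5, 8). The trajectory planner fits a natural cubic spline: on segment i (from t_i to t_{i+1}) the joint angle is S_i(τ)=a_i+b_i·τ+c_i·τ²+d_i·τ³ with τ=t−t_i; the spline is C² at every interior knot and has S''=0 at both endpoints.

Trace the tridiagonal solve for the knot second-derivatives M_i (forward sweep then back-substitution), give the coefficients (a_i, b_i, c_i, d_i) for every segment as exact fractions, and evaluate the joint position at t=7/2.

Δ: Δ0=4, Δ1=2/3, Δ2=-5/3
row 1: diag=10, rhs=-20; c'=3/10, d'=-2
row 2: denom=12−3·3/10=111/10; d'=(-14−3·-2)/(111/10)=-80/111
back: M2=-80/111
back: M1=-2−3/10·-80/111=-66/37
M: M0=0, M1=-66/37, M2=-80/111, M3=0
seg 0: a=-5, c=M0/2=0, d=(M1−M0)/(6·2)=-11/74, b=Δ0−h0·(2M0+M1)/6=170/37
seg 1: a=3, c=M1/2=-33/37, d=(M2−M1)/(6·3)=59/999, b=Δ1−h1·(2M1+M2)/6=104/37
seg 2: a=5, c=M2/2=-40/111, d=(M3−M2)/(6·3)=40/999, b=Δ2−h2·(2M2+M3)/6=-35/37
t_q=7/2 → seg 1, τ=3/2; S=3+104/37·τ+-33/37·τ²+59/999·τ³=1601/296

  seg 0: a=-5 b=170/37 c=0 d=-11/74
  seg 1: a=3 b=104/37 c=-33/37 d=59/999
  seg 2: a=5 b=-35/37 c=-40/111 d=40/999
S(7/2) = 1601/296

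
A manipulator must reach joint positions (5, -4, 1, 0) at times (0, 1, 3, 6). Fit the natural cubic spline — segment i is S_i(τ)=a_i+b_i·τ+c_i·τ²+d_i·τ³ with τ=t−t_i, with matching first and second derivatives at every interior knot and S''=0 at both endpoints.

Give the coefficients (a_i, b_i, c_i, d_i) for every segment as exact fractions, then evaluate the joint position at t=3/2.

Δ: Δ0=-9, Δ1=5/2, Δ2=-1/3
row 1: diag=6, rhs=69; c'=1/3, d'=23/2
row 2: denom=10−2·1/3=28/3; d'=(-17−2·23/2)/(28/3)=-30/7
back: M2=-30/7
back: M1=23/2−1/3·-30/7=181/14
M: M0=0, M1=181/14, M2=-30/7, M3=0
seg 0: a=5, c=M0/2=0, d=(M1−M0)/(6·1)=181/84, b=Δ0−h0·(2M0+M1)/6=-937/84
seg 1: a=-4, c=M1/2=181/28, d=(M2−M1)/(6·2)=-241/168, b=Δ1−h1·(2M1+M2)/6=-197/42
seg 2: a=1, c=M2/2=-15/7, d=(M3−M2)/(6·3)=5/21, b=Δ2−h2·(2M2+M3)/6=83/21
t_q=3/2 → seg 1, τ=1/2; S=-4+-197/42·τ+181/28·τ²+-241/168·τ³=-2199/448

  seg 0: a=5 b=-937/84 c=0 d=181/84
  seg 1: a=-4 b=-197/42 c=181/28 d=-241/168
  seg 2: a=1 b=83/21 c=-15/7 d=5/21
S(3/2) = -2199/448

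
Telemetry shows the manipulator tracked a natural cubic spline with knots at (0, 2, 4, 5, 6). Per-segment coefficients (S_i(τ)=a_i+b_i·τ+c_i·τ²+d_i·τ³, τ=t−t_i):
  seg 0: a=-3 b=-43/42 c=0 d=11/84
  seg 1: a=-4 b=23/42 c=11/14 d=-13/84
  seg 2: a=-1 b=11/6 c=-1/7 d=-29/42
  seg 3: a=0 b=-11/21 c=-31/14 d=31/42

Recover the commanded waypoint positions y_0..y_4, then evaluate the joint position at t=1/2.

y_0 = S_0(0) = a_0 = -3
y_1 = S_1(0) = a_1 = -4
y_2 = S_2(0) = a_2 = -1
y_3 = S_3(0) = a_3 = 0
y_4 = S_3(1) = -2
t_q=1/2 is in segment 0 (τ=1/2); S_0(τ)=-783/224

y_0=-3 y_1=-4 y_2=-1 y_3=0 y_4=-2
S(1/2) = -783/224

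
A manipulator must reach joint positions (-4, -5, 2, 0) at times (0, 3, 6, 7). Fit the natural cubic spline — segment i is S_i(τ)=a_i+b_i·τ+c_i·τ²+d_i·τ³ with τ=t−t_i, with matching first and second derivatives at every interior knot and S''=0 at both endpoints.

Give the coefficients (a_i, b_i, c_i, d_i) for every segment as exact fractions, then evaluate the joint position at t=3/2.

Δ: Δ0=-1/3, Δ1=7/3, Δ2=-2
row 1: diag=12, rhs=16; c'=1/4, d'=4/3
row 2: denom=8−3·1/4=29/4; d'=(-26−3·4/3)/(29/4)=-120/29
back: M2=-120/29
back: M1=4/3−1/4·-120/29=206/87
M: M0=0, M1=206/87, M2=-120/29, M3=0
seg 0: a=-4, c=M0/2=0, d=(M1−M0)/(6·3)=103/783, b=Δ0−h0·(2M0+M1)/6=-44/29
seg 1: a=-5, c=M1/2=103/87, d=(M2−M1)/(6·3)=-283/783, b=Δ1−h1·(2M1+M2)/6=59/29
seg 2: a=2, c=M2/2=-60/29, d=(M3−M2)/(6·1)=20/29, b=Δ2−h2·(2M2+M3)/6=-18/29
t_q=3/2 → seg 0, τ=3/2; S=-4+-44/29·τ+0·τ²+103/783·τ³=-1353/232

  seg 0: a=-4 b=-44/29 c=0 d=103/783
  seg 1: a=-5 b=59/29 c=103/87 d=-283/783
  seg 2: a=2 b=-18/29 c=-60/29 d=20/29
S(3/2) = -1353/232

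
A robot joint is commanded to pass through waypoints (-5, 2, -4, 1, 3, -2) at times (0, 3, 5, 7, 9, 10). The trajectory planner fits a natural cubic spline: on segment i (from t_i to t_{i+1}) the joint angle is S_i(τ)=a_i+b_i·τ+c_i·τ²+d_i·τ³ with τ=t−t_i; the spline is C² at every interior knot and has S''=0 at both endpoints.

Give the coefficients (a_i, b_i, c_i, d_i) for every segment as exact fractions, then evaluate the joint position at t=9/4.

Δ: Δ0=7/3, Δ1=-3, Δ2=5/2, Δ3=1, Δ4=-5
row 1: diag=10, rhs=-32; c'=1/5, d'=-16/5
row 2: denom=8−2·1/5=38/5; d'=(33−2·-16/5)/(38/5)=197/38
row 3: denom=8−2·5/19=142/19; d'=(-9−2·197/38)/(142/19)=-184/71
row 4: denom=6−2·19/71=388/71; d'=(-36−2·-184/71)/(388/71)=-547/97
back: M4=-547/97
back: M3=-184/71−19/71·-547/97=-105/97
back: M2=197/38−5/19·-105/97=1061/194
back: M1=-16/5−1/5·1061/194=-833/194
M: M0=0, M1=-833/194, M2=1061/194, M3=-105/97, M4=-547/97, M5=0
seg 0: a=-5, c=M0/2=0, d=(M1−M0)/(6·3)=-833/3492, b=Δ0−h0·(2M0+M1)/6=5215/1164
seg 1: a=2, c=M1/2=-833/388, d=(M2−M1)/(6·2)=947/1164, b=Δ1−h1·(2M1+M2)/6=-1141/582
seg 2: a=-4, c=M2/2=1061/388, d=(M3−M2)/(6·2)=-1271/2328, b=Δ2−h2·(2M2+M3)/6=-457/582
seg 3: a=1, c=M3/2=-105/194, d=(M4−M3)/(6·2)=-221/582, b=Δ3−h3·(2M3+M4)/6=1048/291
seg 4: a=3, c=M4/2=-547/194, d=(M5−M4)/(6·1)=547/582, b=Δ4−h4·(2M4+M5)/6=-908/291
t_q=9/4 → seg 0, τ=9/4; S=-5+5215/1164·τ+0·τ²+-833/3492·τ³=58687/24832

  seg 0: a=-5 b=5215/1164 c=0 d=-833/3492
  seg 1: a=2 b=-1141/582 c=-833/388 d=947/1164
  seg 2: a=-4 b=-457/582 c=1061/388 d=-1271/2328
  seg 3: a=1 b=1048/291 c=-105/194 d=-221/582
  seg 4: a=3 b=-908/291 c=-547/194 d=547/582
S(9/4) = 58687/24832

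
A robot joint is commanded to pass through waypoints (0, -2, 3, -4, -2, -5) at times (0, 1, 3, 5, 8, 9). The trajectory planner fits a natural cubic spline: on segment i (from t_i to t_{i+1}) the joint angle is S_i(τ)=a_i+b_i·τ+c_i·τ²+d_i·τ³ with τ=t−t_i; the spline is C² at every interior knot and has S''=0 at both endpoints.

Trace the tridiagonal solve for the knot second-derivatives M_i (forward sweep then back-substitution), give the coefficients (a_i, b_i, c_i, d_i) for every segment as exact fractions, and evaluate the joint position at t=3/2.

  seg 0: a=0 b=-6979/2199 c=0 d=2581/2199
  seg 1: a=-2 b=764/2199 c=2581/733 d=-21505/17592
  seg 2: a=3 b=-1043/4398 c=-11181/2932 d=19193/17592
  seg 3: a=-4 b=-5275/2199 c=2003/733 d=-418/733
  seg 4: a=-2 b=-3079/2199 c=-1759/733 d=1759/2199
S(3/2) = -51547/46912

Δ: Δ0=-2, Δ1=5/2, Δ2=-7/2, Δ3=2/3, Δ4=-3
row 1: diag=6, rhs=27; c'=1/3, d'=9/2
row 2: denom=8−2·1/3=22/3; d'=(-36−2·9/2)/(22/3)=-135/22
row 3: denom=10−2·3/11=104/11; d'=(25−2·-135/22)/(104/11)=205/52
row 4: denom=8−3·33/104=733/104; d'=(-22−3·205/52)/(733/104)=-3518/733
back: M4=-3518/733
back: M3=205/52−33/104·-3518/733=4006/733
back: M2=-135/22−3/11·4006/733=-11181/1466
back: M1=9/2−1/3·-11181/1466=5162/733
M: M0=0, M1=5162/733, M2=-11181/1466, M3=4006/733, M4=-3518/733, M5=0
seg 0: a=0, c=M0/2=0, d=(M1−M0)/(6·1)=2581/2199, b=Δ0−h0·(2M0+M1)/6=-6979/2199
seg 1: a=-2, c=M1/2=2581/733, d=(M2−M1)/(6·2)=-21505/17592, b=Δ1−h1·(2M1+M2)/6=764/2199
seg 2: a=3, c=M2/2=-11181/2932, d=(M3−M2)/(6·2)=19193/17592, b=Δ2−h2·(2M2+M3)/6=-1043/4398
seg 3: a=-4, c=M3/2=2003/733, d=(M4−M3)/(6·3)=-418/733, b=Δ3−h3·(2M3+M4)/6=-5275/2199
seg 4: a=-2, c=M4/2=-1759/733, d=(M5−M4)/(6·1)=1759/2199, b=Δ4−h4·(2M4+M5)/6=-3079/2199
t_q=3/2 → seg 1, τ=1/2; S=-2+764/2199·τ+2581/733·τ²+-21505/17592·τ³=-51547/46912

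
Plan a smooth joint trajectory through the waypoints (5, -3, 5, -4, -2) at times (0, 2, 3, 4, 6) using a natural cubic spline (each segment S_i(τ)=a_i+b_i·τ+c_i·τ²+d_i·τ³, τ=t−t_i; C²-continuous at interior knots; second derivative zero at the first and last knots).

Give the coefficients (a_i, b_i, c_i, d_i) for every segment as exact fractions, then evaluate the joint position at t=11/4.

Δ: Δ0=-4, Δ1=8, Δ2=-9, Δ3=1
row 1: diag=6, rhs=72; c'=1/6, d'=12
row 2: denom=4−1·1/6=23/6; d'=(-102−1·12)/(23/6)=-684/23
row 3: denom=6−1·6/23=132/23; d'=(60−1·-684/23)/(132/23)=172/11
back: M3=172/11
back: M2=-684/23−6/23·172/11=-372/11
back: M1=12−1/6·-372/11=194/11
M: M0=0, M1=194/11, M2=-372/11, M3=172/11, M4=0
seg 0: a=5, c=M0/2=0, d=(M1−M0)/(6·2)=97/66, b=Δ0−h0·(2M0+M1)/6=-326/33
seg 1: a=-3, c=M1/2=97/11, d=(M2−M1)/(6·1)=-283/33, b=Δ1−h1·(2M1+M2)/6=256/33
seg 2: a=5, c=M2/2=-186/11, d=(M3−M2)/(6·1)=272/33, b=Δ2−h2·(2M2+M3)/6=-1/3
seg 3: a=-4, c=M3/2=86/11, d=(M4−M3)/(6·2)=-43/33, b=Δ3−h3·(2M3+M4)/6=-311/33
t_q=11/4 → seg 1, τ=3/4; S=-3+256/33·τ+97/11·τ²+-283/33·τ³=2929/704

  seg 0: a=5 b=-326/33 c=0 d=97/66
  seg 1: a=-3 b=256/33 c=97/11 d=-283/33
  seg 2: a=5 b=-1/3 c=-186/11 d=272/33
  seg 3: a=-4 b=-311/33 c=86/11 d=-43/33
S(11/4) = 2929/704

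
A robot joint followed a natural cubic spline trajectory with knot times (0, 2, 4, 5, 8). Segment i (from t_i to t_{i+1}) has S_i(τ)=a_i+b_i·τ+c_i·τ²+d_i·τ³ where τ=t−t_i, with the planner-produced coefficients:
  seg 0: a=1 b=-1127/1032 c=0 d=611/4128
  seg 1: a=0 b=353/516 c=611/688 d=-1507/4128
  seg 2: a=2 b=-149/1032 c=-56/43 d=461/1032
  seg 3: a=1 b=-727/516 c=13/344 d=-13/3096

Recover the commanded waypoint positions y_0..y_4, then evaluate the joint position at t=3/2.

y_0 = S_0(0) = a_0 = 1
y_1 = S_1(0) = a_1 = 0
y_2 = S_2(0) = a_2 = 2
y_3 = S_3(0) = a_3 = 1
y_4 = S_3(3) = -3
t_q=3/2 is in segment 0 (τ=3/2); S_0(τ)=-1525/11008

y_0=1 y_1=0 y_2=2 y_3=1 y_4=-3
S(3/2) = -1525/11008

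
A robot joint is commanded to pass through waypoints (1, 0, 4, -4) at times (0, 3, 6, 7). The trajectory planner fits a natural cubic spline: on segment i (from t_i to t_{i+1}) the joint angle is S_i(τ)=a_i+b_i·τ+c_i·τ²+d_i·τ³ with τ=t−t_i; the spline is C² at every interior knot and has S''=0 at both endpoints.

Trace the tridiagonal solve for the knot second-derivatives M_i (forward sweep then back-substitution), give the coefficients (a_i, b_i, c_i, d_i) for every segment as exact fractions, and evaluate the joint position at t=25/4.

  seg 0: a=1 b=-51/29 c=0 d=124/783
  seg 1: a=0 b=73/29 c=124/87 d=-475/783
  seg 2: a=4 b=-154/29 c=-117/29 d=39/29
S(25/4) = 4531/1856

Δ: Δ0=-1/3, Δ1=4/3, Δ2=-8
row 1: diag=12, rhs=10; c'=1/4, d'=5/6
row 2: denom=8−3·1/4=29/4; d'=(-56−3·5/6)/(29/4)=-234/29
back: M2=-234/29
back: M1=5/6−1/4·-234/29=248/87
M: M0=0, M1=248/87, M2=-234/29, M3=0
seg 0: a=1, c=M0/2=0, d=(M1−M0)/(6·3)=124/783, b=Δ0−h0·(2M0+M1)/6=-51/29
seg 1: a=0, c=M1/2=124/87, d=(M2−M1)/(6·3)=-475/783, b=Δ1−h1·(2M1+M2)/6=73/29
seg 2: a=4, c=M2/2=-117/29, d=(M3−M2)/(6·1)=39/29, b=Δ2−h2·(2M2+M3)/6=-154/29
t_q=25/4 → seg 2, τ=1/4; S=4+-154/29·τ+-117/29·τ²+39/29·τ³=4531/1856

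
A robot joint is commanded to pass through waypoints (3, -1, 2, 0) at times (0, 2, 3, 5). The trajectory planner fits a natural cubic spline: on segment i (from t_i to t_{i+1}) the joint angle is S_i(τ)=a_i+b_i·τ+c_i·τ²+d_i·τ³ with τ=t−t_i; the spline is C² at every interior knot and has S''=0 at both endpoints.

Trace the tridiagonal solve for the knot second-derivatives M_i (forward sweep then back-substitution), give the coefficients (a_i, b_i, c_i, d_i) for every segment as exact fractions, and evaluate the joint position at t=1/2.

Δ: Δ0=-2, Δ1=3, Δ2=-1
row 1: diag=6, rhs=30; c'=1/6, d'=5
row 2: denom=6−1·1/6=35/6; d'=(-24−1·5)/(35/6)=-174/35
back: M2=-174/35
back: M1=5−1/6·-174/35=204/35
M: M0=0, M1=204/35, M2=-174/35, M3=0
seg 0: a=3, c=M0/2=0, d=(M1−M0)/(6·2)=17/35, b=Δ0−h0·(2M0+M1)/6=-138/35
seg 1: a=-1, c=M1/2=102/35, d=(M2−M1)/(6·1)=-9/5, b=Δ1−h1·(2M1+M2)/6=66/35
seg 2: a=2, c=M2/2=-87/35, d=(M3−M2)/(6·2)=29/70, b=Δ2−h2·(2M2+M3)/6=81/35
t_q=1/2 → seg 0, τ=1/2; S=3+-138/35·τ+0·τ²+17/35·τ³=61/56

  seg 0: a=3 b=-138/35 c=0 d=17/35
  seg 1: a=-1 b=66/35 c=102/35 d=-9/5
  seg 2: a=2 b=81/35 c=-87/35 d=29/70
S(1/2) = 61/56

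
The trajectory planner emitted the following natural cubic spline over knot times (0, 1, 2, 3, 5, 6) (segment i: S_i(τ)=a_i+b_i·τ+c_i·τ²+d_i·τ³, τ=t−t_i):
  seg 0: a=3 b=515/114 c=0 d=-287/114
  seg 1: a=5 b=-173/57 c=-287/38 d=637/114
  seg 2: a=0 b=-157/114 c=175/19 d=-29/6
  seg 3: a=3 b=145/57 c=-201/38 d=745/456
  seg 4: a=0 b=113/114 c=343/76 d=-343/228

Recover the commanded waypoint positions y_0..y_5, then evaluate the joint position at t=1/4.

y_0 = S_0(0) = a_0 = 3
y_1 = S_1(0) = a_1 = 5
y_2 = S_2(0) = a_2 = 0
y_3 = S_3(0) = a_3 = 3
y_4 = S_4(0) = a_4 = 0
y_5 = S_4(1) = 4
t_q=1/4 is in segment 0 (τ=1/4); S_0(τ)=9947/2432

y_0=3 y_1=5 y_2=0 y_3=3 y_4=0 y_5=4
S(1/4) = 9947/2432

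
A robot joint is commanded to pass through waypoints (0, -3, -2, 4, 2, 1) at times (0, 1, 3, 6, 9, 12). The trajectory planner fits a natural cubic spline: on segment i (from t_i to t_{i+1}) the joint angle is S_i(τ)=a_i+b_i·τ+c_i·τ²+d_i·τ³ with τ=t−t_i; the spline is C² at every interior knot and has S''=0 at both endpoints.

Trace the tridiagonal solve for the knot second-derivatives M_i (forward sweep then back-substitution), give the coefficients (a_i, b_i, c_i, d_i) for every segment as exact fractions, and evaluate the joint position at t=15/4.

  seg 0: a=0 b=-85/24 c=0 d=13/24
  seg 1: a=-3 b=-23/12 c=13/8 d=-5/24
  seg 2: a=-2 b=25/12 c=3/8 d=-29/216
  seg 3: a=4 b=17/24 c=-5/6 d=1/8
  seg 4: a=2 b=-11/12 c=7/24 d=-7/216
S(15/4) = -145/512

Δ: Δ0=-3, Δ1=1/2, Δ2=2, Δ3=-2/3, Δ4=-1/3
row 1: diag=6, rhs=21; c'=1/3, d'=7/2
row 2: denom=10−2·1/3=28/3; d'=(9−2·7/2)/(28/3)=3/14
row 3: denom=12−3·9/28=309/28; d'=(-16−3·3/14)/(309/28)=-466/309
row 4: denom=12−3·28/103=1152/103; d'=(2−3·-466/309)/(1152/103)=7/12
back: M4=7/12
back: M3=-466/309−28/103·7/12=-5/3
back: M2=3/14−9/28·-5/3=3/4
back: M1=7/2−1/3·3/4=13/4
M: M0=0, M1=13/4, M2=3/4, M3=-5/3, M4=7/12, M5=0
seg 0: a=0, c=M0/2=0, d=(M1−M0)/(6·1)=13/24, b=Δ0−h0·(2M0+M1)/6=-85/24
seg 1: a=-3, c=M1/2=13/8, d=(M2−M1)/(6·2)=-5/24, b=Δ1−h1·(2M1+M2)/6=-23/12
seg 2: a=-2, c=M2/2=3/8, d=(M3−M2)/(6·3)=-29/216, b=Δ2−h2·(2M2+M3)/6=25/12
seg 3: a=4, c=M3/2=-5/6, d=(M4−M3)/(6·3)=1/8, b=Δ3−h3·(2M3+M4)/6=17/24
seg 4: a=2, c=M4/2=7/24, d=(M5−M4)/(6·3)=-7/216, b=Δ4−h4·(2M4+M5)/6=-11/12
t_q=15/4 → seg 2, τ=3/4; S=-2+25/12·τ+3/8·τ²+-29/216·τ³=-145/512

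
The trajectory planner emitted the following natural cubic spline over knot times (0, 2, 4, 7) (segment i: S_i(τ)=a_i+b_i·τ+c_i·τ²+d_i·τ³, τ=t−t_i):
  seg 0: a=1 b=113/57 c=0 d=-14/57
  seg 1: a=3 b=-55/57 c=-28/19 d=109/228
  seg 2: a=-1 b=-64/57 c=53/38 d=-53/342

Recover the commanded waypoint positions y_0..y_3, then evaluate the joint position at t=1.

y_0=1 y_1=3 y_2=-1 y_3=4
S(1) = 52/19

y_0 = S_0(0) = a_0 = 1
y_1 = S_1(0) = a_1 = 3
y_2 = S_2(0) = a_2 = -1
y_3 = S_2(3) = 4
t_q=1 is in segment 0 (τ=1); S_0(τ)=52/19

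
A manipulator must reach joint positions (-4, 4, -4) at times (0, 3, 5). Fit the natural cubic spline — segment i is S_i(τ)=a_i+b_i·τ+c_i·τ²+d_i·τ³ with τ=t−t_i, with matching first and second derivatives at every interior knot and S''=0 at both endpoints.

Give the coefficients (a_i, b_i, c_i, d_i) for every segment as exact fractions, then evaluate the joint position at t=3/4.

  seg 0: a=-4 b=14/3 c=0 d=-2/9
  seg 1: a=4 b=-4/3 c=-2 d=1/3
S(3/4) = -19/32

Δ: Δ0=8/3, Δ1=-4
row 1: diag=10, rhs=-40; c'=1/5, d'=-4
back: M1=-4
M: M0=0, M1=-4, M2=0
seg 0: a=-4, c=M0/2=0, d=(M1−M0)/(6·3)=-2/9, b=Δ0−h0·(2M0+M1)/6=14/3
seg 1: a=4, c=M1/2=-2, d=(M2−M1)/(6·2)=1/3, b=Δ1−h1·(2M1+M2)/6=-4/3
t_q=3/4 → seg 0, τ=3/4; S=-4+14/3·τ+0·τ²+-2/9·τ³=-19/32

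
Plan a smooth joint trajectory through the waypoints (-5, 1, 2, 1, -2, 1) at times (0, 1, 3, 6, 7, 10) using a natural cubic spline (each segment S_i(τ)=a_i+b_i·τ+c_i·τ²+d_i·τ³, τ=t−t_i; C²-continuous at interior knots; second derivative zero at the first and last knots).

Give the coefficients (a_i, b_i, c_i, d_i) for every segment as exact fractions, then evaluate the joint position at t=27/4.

Δ: Δ0=6, Δ1=1/2, Δ2=-1/3, Δ3=-3, Δ4=1
row 1: diag=6, rhs=-33; c'=1/3, d'=-11/2
row 2: denom=10−2·1/3=28/3; d'=(-5−2·-11/2)/(28/3)=9/14
row 3: denom=8−3·9/28=197/28; d'=(-16−3·9/14)/(197/28)=-502/197
row 4: denom=8−1·28/197=1548/197; d'=(24−1·-502/197)/(1548/197)=2615/774
back: M4=2615/774
back: M3=-502/197−28/197·2615/774=-1172/387
back: M2=9/14−9/28·-1172/387=139/86
back: M1=-11/2−1/3·139/86=-779/129
M: M0=0, M1=-779/129, M2=139/86, M3=-1172/387, M4=2615/774, M5=0
seg 0: a=-5, c=M0/2=0, d=(M1−M0)/(6·1)=-779/774, b=Δ0−h0·(2M0+M1)/6=5423/774
seg 1: a=1, c=M1/2=-779/258, d=(M2−M1)/(6·2)=1975/3096, b=Δ1−h1·(2M1+M2)/6=1543/387
seg 2: a=2, c=M2/2=139/172, d=(M3−M2)/(6·3)=-3595/13932, b=Δ2−h2·(2M2+M3)/6=-337/774
seg 3: a=1, c=M3/2=-586/387, d=(M4−M3)/(6·1)=551/516, b=Δ3−h3·(2M3+M4)/6=-3953/1548
seg 4: a=-2, c=M4/2=2615/1548, d=(M5−M4)/(6·3)=-2615/13932, b=Δ4−h4·(2M4+M5)/6=-1841/774
t_q=27/4 → seg 3, τ=3/4; S=1+-3953/1548·τ+-586/387·τ²+551/516·τ³=-43475/33024

  seg 0: a=-5 b=5423/774 c=0 d=-779/774
  seg 1: a=1 b=1543/387 c=-779/258 d=1975/3096
  seg 2: a=2 b=-337/774 c=139/172 d=-3595/13932
  seg 3: a=1 b=-3953/1548 c=-586/387 d=551/516
  seg 4: a=-2 b=-1841/774 c=2615/1548 d=-2615/13932
S(27/4) = -43475/33024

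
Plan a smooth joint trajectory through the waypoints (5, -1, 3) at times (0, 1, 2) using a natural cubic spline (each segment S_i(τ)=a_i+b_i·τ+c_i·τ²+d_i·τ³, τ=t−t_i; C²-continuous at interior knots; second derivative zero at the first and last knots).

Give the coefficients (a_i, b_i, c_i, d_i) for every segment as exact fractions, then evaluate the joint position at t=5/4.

  seg 0: a=5 b=-17/2 c=0 d=5/2
  seg 1: a=-1 b=-1 c=15/2 d=-5/2
S(5/4) = -105/128

Δ: Δ0=-6, Δ1=4
row 1: diag=4, rhs=60; c'=1/4, d'=15
back: M1=15
M: M0=0, M1=15, M2=0
seg 0: a=5, c=M0/2=0, d=(M1−M0)/(6·1)=5/2, b=Δ0−h0·(2M0+M1)/6=-17/2
seg 1: a=-1, c=M1/2=15/2, d=(M2−M1)/(6·1)=-5/2, b=Δ1−h1·(2M1+M2)/6=-1
t_q=5/4 → seg 1, τ=1/4; S=-1+-1·τ+15/2·τ²+-5/2·τ³=-105/128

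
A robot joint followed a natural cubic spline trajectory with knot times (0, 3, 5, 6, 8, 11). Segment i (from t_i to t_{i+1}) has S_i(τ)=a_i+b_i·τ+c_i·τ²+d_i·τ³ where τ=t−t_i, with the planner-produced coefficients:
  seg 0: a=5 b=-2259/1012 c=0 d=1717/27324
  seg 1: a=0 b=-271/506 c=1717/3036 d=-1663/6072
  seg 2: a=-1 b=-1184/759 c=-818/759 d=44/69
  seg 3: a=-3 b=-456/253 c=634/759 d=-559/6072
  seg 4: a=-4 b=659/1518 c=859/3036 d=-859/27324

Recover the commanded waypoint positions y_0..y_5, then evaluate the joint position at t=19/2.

y_0 = S_0(0) = a_0 = 5
y_1 = S_1(0) = a_1 = 0
y_2 = S_2(0) = a_2 = -1
y_3 = S_3(0) = a_3 = -3
y_4 = S_4(0) = a_4 = -4
y_5 = S_4(3) = -1
t_q=19/2 is in segment 4 (τ=3/2); S_4(τ)=-22817/8096

y_0=5 y_1=0 y_2=-1 y_3=-3 y_4=-4 y_5=-1
S(19/2) = -22817/8096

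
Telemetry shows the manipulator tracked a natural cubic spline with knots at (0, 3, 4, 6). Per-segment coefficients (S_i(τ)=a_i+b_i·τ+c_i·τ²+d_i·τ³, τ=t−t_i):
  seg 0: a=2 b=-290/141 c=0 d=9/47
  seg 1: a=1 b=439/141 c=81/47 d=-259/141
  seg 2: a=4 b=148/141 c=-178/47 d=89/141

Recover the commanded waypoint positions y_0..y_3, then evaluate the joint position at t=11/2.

y_0=2 y_1=1 y_2=4 y_3=-4
S(11/2) = -307/376

y_0 = S_0(0) = a_0 = 2
y_1 = S_1(0) = a_1 = 1
y_2 = S_2(0) = a_2 = 4
y_3 = S_2(2) = -4
t_q=11/2 is in segment 2 (τ=3/2); S_2(τ)=-307/376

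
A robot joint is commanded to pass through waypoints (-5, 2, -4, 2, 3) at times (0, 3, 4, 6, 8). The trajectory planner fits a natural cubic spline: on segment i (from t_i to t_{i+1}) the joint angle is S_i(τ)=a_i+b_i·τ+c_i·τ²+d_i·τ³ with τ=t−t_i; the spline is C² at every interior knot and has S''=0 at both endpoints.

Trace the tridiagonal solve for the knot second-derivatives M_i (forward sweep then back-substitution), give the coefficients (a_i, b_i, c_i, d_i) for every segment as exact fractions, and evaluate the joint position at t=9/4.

Δ: Δ0=7/3, Δ1=-6, Δ2=3, Δ3=1/2
row 1: diag=8, rhs=-50; c'=1/8, d'=-25/4
row 2: denom=6−1·1/8=47/8; d'=(54−1·-25/4)/(47/8)=482/47
row 3: denom=8−2·16/47=344/47; d'=(-15−2·482/47)/(344/47)=-1669/344
back: M3=-1669/344
back: M2=482/47−16/47·-1669/344=512/43
back: M1=-25/4−1/8·512/43=-1331/172
M: M0=0, M1=-1331/172, M2=512/43, M3=-1669/344, M4=0
seg 0: a=-5, c=M0/2=0, d=(M1−M0)/(6·3)=-1331/3096, b=Δ0−h0·(2M0+M1)/6=6401/1032
seg 1: a=2, c=M1/2=-1331/344, d=(M2−M1)/(6·1)=3379/1032, b=Δ1−h1·(2M1+M2)/6=-2789/516
seg 2: a=-4, c=M2/2=256/43, d=(M3−M2)/(6·2)=-5765/4128, b=Δ2−h2·(2M2+M3)/6=-3427/1032
seg 3: a=2, c=M3/2=-1669/688, d=(M4−M3)/(6·2)=1669/4128, b=Δ3−h3·(2M3+M4)/6=1927/516
t_q=9/4 → seg 0, τ=9/4; S=-5+6401/1032·τ+0·τ²+-1331/3096·τ³=89357/22016

  seg 0: a=-5 b=6401/1032 c=0 d=-1331/3096
  seg 1: a=2 b=-2789/516 c=-1331/344 d=3379/1032
  seg 2: a=-4 b=-3427/1032 c=256/43 d=-5765/4128
  seg 3: a=2 b=1927/516 c=-1669/688 d=1669/4128
S(9/4) = 89357/22016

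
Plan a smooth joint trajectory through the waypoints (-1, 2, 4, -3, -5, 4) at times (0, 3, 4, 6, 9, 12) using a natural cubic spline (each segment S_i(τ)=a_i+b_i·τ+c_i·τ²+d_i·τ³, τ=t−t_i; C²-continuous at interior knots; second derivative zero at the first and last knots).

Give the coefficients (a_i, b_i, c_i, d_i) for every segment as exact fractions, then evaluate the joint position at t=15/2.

  seg 0: a=-1 b=673/3222 c=0 d=2549/28998
  seg 1: a=2 b=4160/1611 c=2549/3222 d=-1475/1074
  seg 2: a=4 b=143/3222 c=-5363/1611 d=418/537
  seg 3: a=-3 b=-12665/3222 c=2161/1611 d=-2449/28998
  seg 4: a=-5 b=2960/1611 c=1873/3222 d=-1873/28998
S(15/2) = -17651/2864

Δ: Δ0=1, Δ1=2, Δ2=-7/2, Δ3=-2/3, Δ4=3
row 1: diag=8, rhs=6; c'=1/8, d'=3/4
row 2: denom=6−1·1/8=47/8; d'=(-33−1·3/4)/(47/8)=-270/47
row 3: denom=10−2·16/47=438/47; d'=(17−2·-270/47)/(438/47)=1339/438
row 4: denom=12−3·47/146=1611/146; d'=(22−3·1339/438)/(1611/146)=1873/1611
back: M4=1873/1611
back: M3=1339/438−47/146·1873/1611=4322/1611
back: M2=-270/47−16/47·4322/1611=-10726/1611
back: M1=3/4−1/8·-10726/1611=2549/1611
M: M0=0, M1=2549/1611, M2=-10726/1611, M3=4322/1611, M4=1873/1611, M5=0
seg 0: a=-1, c=M0/2=0, d=(M1−M0)/(6·3)=2549/28998, b=Δ0−h0·(2M0+M1)/6=673/3222
seg 1: a=2, c=M1/2=2549/3222, d=(M2−M1)/(6·1)=-1475/1074, b=Δ1−h1·(2M1+M2)/6=4160/1611
seg 2: a=4, c=M2/2=-5363/1611, d=(M3−M2)/(6·2)=418/537, b=Δ2−h2·(2M2+M3)/6=143/3222
seg 3: a=-3, c=M3/2=2161/1611, d=(M4−M3)/(6·3)=-2449/28998, b=Δ3−h3·(2M3+M4)/6=-12665/3222
seg 4: a=-5, c=M4/2=1873/3222, d=(M5−M4)/(6·3)=-1873/28998, b=Δ4−h4·(2M4+M5)/6=2960/1611
t_q=15/2 → seg 3, τ=3/2; S=-3+-12665/3222·τ+2161/1611·τ²+-2449/28998·τ³=-17651/2864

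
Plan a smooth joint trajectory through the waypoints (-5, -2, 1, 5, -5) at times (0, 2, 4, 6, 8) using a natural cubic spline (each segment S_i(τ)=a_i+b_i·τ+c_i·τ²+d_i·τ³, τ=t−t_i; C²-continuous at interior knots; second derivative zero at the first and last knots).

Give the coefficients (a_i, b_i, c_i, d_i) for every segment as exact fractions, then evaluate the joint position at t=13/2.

Δ: Δ0=3/2, Δ1=3/2, Δ2=2, Δ3=-5
row 1: diag=8, rhs=0; c'=1/4, d'=0
row 2: denom=8−2·1/4=15/2; d'=(3−2·0)/(15/2)=2/5
row 3: denom=8−2·4/15=112/15; d'=(-42−2·2/5)/(112/15)=-321/56
back: M3=-321/56
back: M2=2/5−4/15·-321/56=27/14
back: M1=0−1/4·27/14=-27/56
M: M0=0, M1=-27/56, M2=27/14, M3=-321/56, M4=0
seg 0: a=-5, c=M0/2=0, d=(M1−M0)/(6·2)=-9/224, b=Δ0−h0·(2M0+M1)/6=93/56
seg 1: a=-2, c=M1/2=-27/112, d=(M2−M1)/(6·2)=45/224, b=Δ1−h1·(2M1+M2)/6=33/28
seg 2: a=1, c=M2/2=27/28, d=(M3−M2)/(6·2)=-143/224, b=Δ2−h2·(2M2+M3)/6=21/8
seg 3: a=5, c=M3/2=-321/112, d=(M4−M3)/(6·2)=107/224, b=Δ3−h3·(2M3+M4)/6=-33/28
t_q=13/2 → seg 3, τ=1/2; S=5+-33/28·τ+-321/112·τ²+107/224·τ³=961/256

  seg 0: a=-5 b=93/56 c=0 d=-9/224
  seg 1: a=-2 b=33/28 c=-27/112 d=45/224
  seg 2: a=1 b=21/8 c=27/28 d=-143/224
  seg 3: a=5 b=-33/28 c=-321/112 d=107/224
S(13/2) = 961/256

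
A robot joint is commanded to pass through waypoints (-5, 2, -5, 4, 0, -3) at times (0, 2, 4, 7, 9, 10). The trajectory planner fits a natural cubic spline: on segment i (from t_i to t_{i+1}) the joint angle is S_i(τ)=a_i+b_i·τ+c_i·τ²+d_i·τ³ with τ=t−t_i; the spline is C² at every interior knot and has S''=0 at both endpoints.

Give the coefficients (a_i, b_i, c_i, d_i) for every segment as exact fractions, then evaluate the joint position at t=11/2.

Δ: Δ0=7/2, Δ1=-7/2, Δ2=3, Δ3=-2, Δ4=-3
row 1: diag=8, rhs=-42; c'=1/4, d'=-21/4
row 2: denom=10−2·1/4=19/2; d'=(39−2·-21/4)/(19/2)=99/19
row 3: denom=10−3·6/19=172/19; d'=(-30−3·99/19)/(172/19)=-867/172
row 4: denom=6−2·19/86=239/43; d'=(-6−2·-867/172)/(239/43)=351/478
back: M4=351/478
back: M3=-867/172−19/86·351/478=-2487/478
back: M2=99/19−6/19·-2487/478=1638/239
back: M1=-21/4−1/4·1638/239=-6657/956
M: M0=0, M1=-6657/956, M2=1638/239, M3=-2487/478, M4=351/478, M5=0
seg 0: a=-5, c=M0/2=0, d=(M1−M0)/(6·2)=-2219/3824, b=Δ0−h0·(2M0+M1)/6=5565/956
seg 1: a=2, c=M1/2=-6657/1912, d=(M2−M1)/(6·2)=4403/3824, b=Δ1−h1·(2M1+M2)/6=-273/239
seg 2: a=-5, c=M2/2=819/239, d=(M3−M2)/(6·3)=-1921/2868, b=Δ2−h2·(2M2+M3)/6=-1197/956
seg 3: a=4, c=M3/2=-2487/956, d=(M4−M3)/(6·2)=473/956, b=Δ3−h3·(2M3+M4)/6=585/478
seg 4: a=0, c=M4/2=351/956, d=(M5−M4)/(6·1)=-117/956, b=Δ4−h4·(2M4+M5)/6=-1551/478
t_q=11/2 → seg 2, τ=3/2; S=-5+-1197/956·τ+819/239·τ²+-1921/2868·τ³=-10925/7648

  seg 0: a=-5 b=5565/956 c=0 d=-2219/3824
  seg 1: a=2 b=-273/239 c=-6657/1912 d=4403/3824
  seg 2: a=-5 b=-1197/956 c=819/239 d=-1921/2868
  seg 3: a=4 b=585/478 c=-2487/956 d=473/956
  seg 4: a=0 b=-1551/478 c=351/956 d=-117/956
S(11/2) = -10925/7648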